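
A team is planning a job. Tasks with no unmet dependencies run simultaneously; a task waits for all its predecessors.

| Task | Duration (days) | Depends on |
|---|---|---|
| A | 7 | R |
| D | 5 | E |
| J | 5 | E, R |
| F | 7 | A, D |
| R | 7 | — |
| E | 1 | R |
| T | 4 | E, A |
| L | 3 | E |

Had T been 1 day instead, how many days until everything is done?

Critical path before the change: R→A→F = 7+7+7 = 21 giving 21 days.
The longest path through T is only 18 days, so T has float 3.
No other chain overtakes it, so the finish is 21 days.

21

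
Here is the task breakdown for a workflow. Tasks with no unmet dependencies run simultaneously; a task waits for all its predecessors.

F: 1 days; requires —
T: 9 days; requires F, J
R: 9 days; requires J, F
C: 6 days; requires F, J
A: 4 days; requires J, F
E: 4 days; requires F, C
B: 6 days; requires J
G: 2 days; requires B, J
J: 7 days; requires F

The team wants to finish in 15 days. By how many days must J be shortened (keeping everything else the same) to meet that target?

3

Current finish: 18 days; target: 15.
J is on every critical path, so each day cut from J cuts the finish by one (this holds down to a finish of 12).
Need 18 − 15 = 3 days off J → J becomes 4 days, finish becomes 15.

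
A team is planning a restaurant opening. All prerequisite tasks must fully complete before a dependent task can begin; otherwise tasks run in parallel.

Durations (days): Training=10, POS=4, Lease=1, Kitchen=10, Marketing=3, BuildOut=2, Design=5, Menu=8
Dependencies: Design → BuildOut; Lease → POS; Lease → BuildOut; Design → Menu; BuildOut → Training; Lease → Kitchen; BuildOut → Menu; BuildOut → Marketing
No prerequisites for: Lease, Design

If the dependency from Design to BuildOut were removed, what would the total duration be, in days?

Original critical path: Design→BuildOut→Training = 5+2+10 = 17 ⇒ 17 days.
Without Design→BuildOut, BuildOut's earliest start moves from 5 to 1.
The longest chain is now Lease→BuildOut→Training = 1+2+10 = 13, so the job takes 13 days.

13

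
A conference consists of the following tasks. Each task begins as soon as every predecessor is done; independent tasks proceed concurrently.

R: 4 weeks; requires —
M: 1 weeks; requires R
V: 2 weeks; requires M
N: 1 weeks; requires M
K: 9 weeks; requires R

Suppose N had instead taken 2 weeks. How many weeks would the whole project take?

13

Actual critical path: R→K = 4+9 = 13 ⇒ 13 weeks.
N is off the critical path — its longest chain is 6 weeks, giving 7 of slack.
The critical path is still R→K; finish is now 13 weeks.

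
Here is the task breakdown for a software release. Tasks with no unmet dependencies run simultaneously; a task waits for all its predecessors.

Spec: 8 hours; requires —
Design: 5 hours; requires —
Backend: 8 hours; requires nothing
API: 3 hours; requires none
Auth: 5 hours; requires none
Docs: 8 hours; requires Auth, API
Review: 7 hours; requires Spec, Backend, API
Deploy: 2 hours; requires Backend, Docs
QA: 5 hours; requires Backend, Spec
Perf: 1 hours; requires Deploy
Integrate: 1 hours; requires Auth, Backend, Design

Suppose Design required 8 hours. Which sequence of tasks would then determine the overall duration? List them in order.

Auth, Docs, Deploy, Perf

As given, the longest chain is Auth→Docs→Deploy→Perf = 5+8+2+1 = 16, so the finish is 16 hours.
Design is off the critical path — its longest chain is 6 hours, giving 10 of slack.
The critical path is still Auth→Docs→Deploy→Perf; finish is now 16 hours.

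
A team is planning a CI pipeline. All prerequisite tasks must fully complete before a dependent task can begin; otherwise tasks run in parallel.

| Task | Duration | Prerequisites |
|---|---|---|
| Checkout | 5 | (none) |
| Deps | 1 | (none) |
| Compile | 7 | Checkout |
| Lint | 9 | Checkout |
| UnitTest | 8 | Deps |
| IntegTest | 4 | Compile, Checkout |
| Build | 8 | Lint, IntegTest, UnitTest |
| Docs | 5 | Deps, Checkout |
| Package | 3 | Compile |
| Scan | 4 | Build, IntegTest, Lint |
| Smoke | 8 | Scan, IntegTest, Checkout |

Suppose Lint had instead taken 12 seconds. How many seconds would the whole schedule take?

The binding path is Checkout→Compile→IntegTest→Build→Scan→Smoke = 5+7+4+8+4+8 = 36; finish at 36 seconds.
The longest path through Lint is only 34 seconds, so Lint has float 2.
New critical path: Checkout→Lint→Build→Scan→Smoke = 5+12+8+4+8 = 37 ⇒ 37 seconds.

37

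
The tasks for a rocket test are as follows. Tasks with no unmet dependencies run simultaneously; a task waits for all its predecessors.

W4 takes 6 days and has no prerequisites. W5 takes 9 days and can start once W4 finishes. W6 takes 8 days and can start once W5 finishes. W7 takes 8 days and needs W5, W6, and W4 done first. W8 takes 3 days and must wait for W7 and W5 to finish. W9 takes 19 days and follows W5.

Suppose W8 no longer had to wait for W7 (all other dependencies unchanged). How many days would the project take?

34

Before: longest chain W4→W5→W6→W7→W8 = 6+9+8+8+3 = 34, finish 34.
Without W7→W8, W8's earliest start moves from 31 to 15.
New critical path: W4→W5→W9 = 6+9+19 = 34 ⇒ 34 days.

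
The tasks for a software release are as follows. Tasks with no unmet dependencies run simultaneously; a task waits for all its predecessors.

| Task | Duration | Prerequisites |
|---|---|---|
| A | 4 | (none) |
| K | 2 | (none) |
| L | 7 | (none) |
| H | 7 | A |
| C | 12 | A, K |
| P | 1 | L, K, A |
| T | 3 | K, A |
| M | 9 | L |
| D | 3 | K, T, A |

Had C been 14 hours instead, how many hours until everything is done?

18

Baseline: A→C = 4+12 = 16 → 16 hours.
Since C is critical, the +2 change carries straight to that chain (now 18 hours).
That remains the longest chain; total 18 hours.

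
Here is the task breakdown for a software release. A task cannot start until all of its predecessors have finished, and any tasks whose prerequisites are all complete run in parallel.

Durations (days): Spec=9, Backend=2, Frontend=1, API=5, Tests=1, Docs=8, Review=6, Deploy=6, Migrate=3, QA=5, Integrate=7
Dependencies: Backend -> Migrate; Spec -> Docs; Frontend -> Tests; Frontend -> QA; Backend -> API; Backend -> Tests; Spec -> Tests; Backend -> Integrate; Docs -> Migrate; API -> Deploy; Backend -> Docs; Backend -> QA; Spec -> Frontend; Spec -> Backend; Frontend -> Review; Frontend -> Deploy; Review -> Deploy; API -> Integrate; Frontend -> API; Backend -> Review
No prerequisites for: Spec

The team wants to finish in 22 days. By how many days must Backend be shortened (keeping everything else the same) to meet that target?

Current finish: 23 days; target: 22.
Backend is on every critical path, so each day cut from Backend cuts the finish by one (this holds down to a finish of 22).
Need 23 − 22 = 1 day off Backend → Backend becomes 1 day, finish becomes 22.

1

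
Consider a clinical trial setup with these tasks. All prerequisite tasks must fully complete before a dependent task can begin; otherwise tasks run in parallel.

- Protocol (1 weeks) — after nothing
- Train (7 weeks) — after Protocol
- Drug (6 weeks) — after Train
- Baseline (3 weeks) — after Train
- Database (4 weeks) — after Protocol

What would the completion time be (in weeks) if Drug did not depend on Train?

11

Original critical path: Protocol→Train→Drug = 1+7+6 = 14 ⇒ 14 weeks.
Without Train→Drug, Drug's earliest start moves from 8 to 0.
The longest chain is now Protocol→Train→Baseline = 1+7+3 = 11, so the plan takes 11 weeks.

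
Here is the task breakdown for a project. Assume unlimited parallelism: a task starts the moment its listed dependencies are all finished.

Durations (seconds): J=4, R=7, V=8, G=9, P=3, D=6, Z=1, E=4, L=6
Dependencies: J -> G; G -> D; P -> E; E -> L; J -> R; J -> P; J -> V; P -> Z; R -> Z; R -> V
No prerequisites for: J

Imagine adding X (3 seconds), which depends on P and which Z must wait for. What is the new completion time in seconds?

19

Originally the schedule takes 19 seconds.
With X inserted, Z now waits for max(P, R, X).
New critical path: J→R→V = 4+7+8 = 19 ⇒ 19 seconds.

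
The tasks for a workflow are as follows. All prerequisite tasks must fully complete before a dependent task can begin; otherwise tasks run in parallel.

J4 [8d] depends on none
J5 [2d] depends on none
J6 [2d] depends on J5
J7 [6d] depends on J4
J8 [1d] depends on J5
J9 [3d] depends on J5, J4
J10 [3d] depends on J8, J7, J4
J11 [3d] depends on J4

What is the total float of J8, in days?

11

Critical path: J4→J7→J10 = 8+6+3 = 17, so the finish is 17 days.
J8 finishes as early as 3 and must finish by 14.
Float = 17 − 6 = 11.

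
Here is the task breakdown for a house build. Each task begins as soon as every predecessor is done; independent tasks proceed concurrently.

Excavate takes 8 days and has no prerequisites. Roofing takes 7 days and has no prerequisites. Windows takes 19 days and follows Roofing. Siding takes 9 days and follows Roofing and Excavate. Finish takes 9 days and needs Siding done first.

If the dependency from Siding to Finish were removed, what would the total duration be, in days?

Before: longest chain Excavate→Siding→Finish = 8+9+9 = 26, finish 26.
Without Siding→Finish, Finish's earliest start moves from 17 to 0.
The longest chain is now Roofing→Windows = 7+19 = 26, so the job takes 26 days.

26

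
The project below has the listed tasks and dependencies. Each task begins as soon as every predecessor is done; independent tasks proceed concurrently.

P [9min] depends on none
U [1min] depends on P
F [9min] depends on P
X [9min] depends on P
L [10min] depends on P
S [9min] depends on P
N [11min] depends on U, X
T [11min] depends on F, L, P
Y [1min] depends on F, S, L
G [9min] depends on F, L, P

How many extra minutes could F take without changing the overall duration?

1

The longest chain is P→L→T = 9+10+11 = 30; overall finish 30 minutes.
Longest path through F: 29 minutes (earliest finish 18, latest finish 19).
So F can slip 19 − 18 = 1 minute.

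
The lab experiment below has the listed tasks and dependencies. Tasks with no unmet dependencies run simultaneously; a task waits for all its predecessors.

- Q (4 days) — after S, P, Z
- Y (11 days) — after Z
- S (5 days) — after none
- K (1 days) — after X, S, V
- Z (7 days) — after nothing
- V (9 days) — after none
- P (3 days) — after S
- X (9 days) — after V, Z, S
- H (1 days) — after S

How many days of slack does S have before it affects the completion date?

4

V→X→K = 9+9+1 = 19 sets the makespan at 19 days.
S finishes as early as 5 and must finish by 9.
Float = 19 − 15 = 4.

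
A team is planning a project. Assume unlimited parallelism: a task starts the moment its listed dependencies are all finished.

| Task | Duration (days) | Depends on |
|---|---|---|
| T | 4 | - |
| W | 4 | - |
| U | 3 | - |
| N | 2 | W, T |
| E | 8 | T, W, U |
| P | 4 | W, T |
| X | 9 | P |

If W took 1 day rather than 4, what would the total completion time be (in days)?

Actual critical path: W→P→X = 4+4+9 = 17 ⇒ 17 days.
W lies on that path, so at 1 day the path becomes 14 days.
Now T→P→X = 4+4+9 = 17 is longest, so the finish becomes 17 days.

17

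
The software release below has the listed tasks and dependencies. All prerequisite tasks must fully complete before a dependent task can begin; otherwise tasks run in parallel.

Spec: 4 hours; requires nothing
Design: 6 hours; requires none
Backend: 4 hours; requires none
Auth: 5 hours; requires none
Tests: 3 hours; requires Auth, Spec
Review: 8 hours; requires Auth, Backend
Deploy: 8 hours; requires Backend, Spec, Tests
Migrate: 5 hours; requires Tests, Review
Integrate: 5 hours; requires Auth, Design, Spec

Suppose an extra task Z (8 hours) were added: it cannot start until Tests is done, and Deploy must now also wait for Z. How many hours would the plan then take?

Originally the plan takes 18 hours.
With Z inserted, Deploy now waits for max(Backend, Spec, Tests, Z).
New critical path: Auth→Tests→Z→Deploy = 5+3+8+8 = 24 ⇒ 24 hours.

24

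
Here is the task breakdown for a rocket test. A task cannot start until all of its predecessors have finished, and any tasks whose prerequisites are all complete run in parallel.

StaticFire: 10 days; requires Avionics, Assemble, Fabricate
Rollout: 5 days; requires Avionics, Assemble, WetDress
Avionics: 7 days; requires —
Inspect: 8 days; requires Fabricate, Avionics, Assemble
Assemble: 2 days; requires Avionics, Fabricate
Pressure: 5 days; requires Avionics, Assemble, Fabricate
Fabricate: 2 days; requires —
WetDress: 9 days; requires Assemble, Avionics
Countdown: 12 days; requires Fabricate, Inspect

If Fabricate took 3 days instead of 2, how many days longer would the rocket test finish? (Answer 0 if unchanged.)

0

Baseline: Avionics→Assemble→Inspect→Countdown = 7+2+8+12 = 29 → 29 days.
The longest path through Fabricate is only 24 days, so Fabricate has float 5.
That remains the longest chain; total 29 days.
Change in finish: 29 − 29 = +0 days.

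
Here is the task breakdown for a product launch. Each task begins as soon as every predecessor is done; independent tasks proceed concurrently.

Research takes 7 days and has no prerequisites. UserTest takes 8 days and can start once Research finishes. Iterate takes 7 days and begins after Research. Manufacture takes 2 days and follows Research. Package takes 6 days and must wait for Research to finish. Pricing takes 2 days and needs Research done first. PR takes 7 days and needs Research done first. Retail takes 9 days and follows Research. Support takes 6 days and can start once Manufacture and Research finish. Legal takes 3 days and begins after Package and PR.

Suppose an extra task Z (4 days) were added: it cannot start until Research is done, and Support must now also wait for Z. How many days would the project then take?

17

Originally the project takes 17 days.
With Z inserted, Support now waits for max(Manufacture, Research, Z).
New critical path: Research→Z→Support = 7+4+6 = 17 ⇒ 17 days.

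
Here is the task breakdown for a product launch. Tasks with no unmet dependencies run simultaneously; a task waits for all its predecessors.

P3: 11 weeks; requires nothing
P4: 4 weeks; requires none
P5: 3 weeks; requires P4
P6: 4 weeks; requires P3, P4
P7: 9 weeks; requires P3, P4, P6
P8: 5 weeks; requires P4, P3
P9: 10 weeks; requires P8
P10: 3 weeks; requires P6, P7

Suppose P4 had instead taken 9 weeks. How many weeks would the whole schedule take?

Actual critical path: P3→P6→P7→P10 = 11+4+9+3 = 27 ⇒ 27 weeks.
P4 is off the critical path — its longest chain is 20 weeks, giving 7 of slack.
No other chain overtakes it, so the finish is 27 weeks.

27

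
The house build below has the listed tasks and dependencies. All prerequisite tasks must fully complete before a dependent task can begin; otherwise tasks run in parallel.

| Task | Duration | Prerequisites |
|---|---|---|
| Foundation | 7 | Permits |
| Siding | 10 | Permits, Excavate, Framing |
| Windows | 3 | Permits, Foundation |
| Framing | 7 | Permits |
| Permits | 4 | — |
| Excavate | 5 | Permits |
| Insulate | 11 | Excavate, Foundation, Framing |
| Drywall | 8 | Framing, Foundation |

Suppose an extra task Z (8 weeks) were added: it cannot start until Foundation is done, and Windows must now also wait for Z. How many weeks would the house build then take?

Originally the house build takes 22 weeks.
With Z inserted, Windows now waits for max(Permits, Foundation, Z).
New critical path: Permits→Foundation→Z→Windows = 4+7+8+3 = 22 ⇒ 22 weeks.

22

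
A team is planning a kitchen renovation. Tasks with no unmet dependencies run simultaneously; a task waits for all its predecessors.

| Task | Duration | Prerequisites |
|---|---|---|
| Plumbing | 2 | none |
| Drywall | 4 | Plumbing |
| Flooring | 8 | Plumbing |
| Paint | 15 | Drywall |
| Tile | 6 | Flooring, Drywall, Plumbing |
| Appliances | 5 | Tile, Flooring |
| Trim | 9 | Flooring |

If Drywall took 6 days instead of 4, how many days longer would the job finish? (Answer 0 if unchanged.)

Critical path before the change: Plumbing→Drywall→Paint = 2+4+15 = 21 giving 21 days.
Drywall lies on that path, so at 6 days the path becomes 23 days.
No other chain overtakes it, so the finish is 23 days.
Change in finish: 23 − 21 = +2 days.

2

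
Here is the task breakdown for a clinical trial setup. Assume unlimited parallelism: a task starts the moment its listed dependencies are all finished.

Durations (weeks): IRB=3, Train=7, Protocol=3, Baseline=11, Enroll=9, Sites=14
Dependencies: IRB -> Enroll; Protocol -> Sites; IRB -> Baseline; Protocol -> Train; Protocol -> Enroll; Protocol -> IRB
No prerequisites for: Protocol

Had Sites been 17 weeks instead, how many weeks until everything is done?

The binding path is Protocol→Sites = 3+14 = 17; finish at 17 weeks.
Sites is on the critical path; changing it to 17 makes that path 20 weeks.
No other chain overtakes it, so the finish is 20 weeks.

20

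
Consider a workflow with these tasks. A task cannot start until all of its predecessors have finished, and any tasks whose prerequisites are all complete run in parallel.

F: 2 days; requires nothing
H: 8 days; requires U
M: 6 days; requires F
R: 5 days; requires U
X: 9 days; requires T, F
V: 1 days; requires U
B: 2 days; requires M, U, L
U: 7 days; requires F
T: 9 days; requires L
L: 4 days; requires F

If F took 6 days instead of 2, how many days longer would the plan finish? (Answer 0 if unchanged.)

Critical path before the change: F→L→T→X = 2+4+9+9 = 24 giving 24 days.
F is on the critical path; changing it to 6 makes that path 28 days.
The critical path is still F→L→T→X; finish is now 28 days.
Change in finish: 28 − 24 = +4 days.

4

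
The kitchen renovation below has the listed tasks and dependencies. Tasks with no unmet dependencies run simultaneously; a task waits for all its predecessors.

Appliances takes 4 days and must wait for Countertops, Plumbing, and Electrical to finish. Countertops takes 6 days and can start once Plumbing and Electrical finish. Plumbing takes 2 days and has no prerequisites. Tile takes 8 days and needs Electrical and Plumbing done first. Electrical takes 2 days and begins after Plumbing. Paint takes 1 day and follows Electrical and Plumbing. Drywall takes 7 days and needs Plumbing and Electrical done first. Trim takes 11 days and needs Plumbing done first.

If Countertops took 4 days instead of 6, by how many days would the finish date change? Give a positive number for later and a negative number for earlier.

-1

Critical path before the change: Plumbing→Electrical→Countertops→Appliances = 2+2+6+4 = 14 giving 14 days.
Since Countertops is critical, the -2 change carries straight to that chain (now 12 days).
New critical path: Plumbing→Trim = 2+11 = 13 ⇒ 13 days.
Change in finish: 13 − 14 = -1 days.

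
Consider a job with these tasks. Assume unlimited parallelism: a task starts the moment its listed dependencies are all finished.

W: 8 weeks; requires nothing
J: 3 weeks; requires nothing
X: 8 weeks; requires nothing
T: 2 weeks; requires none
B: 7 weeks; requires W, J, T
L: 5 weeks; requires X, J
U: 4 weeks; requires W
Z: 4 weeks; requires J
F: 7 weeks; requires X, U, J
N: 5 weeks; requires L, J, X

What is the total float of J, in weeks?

6

Critical path: W→U→F = 8+4+7 = 19, so the finish is 19 weeks.
Longest path through J: 13 weeks (earliest finish 3, latest finish 9).
Float = 19 − 13 = 6.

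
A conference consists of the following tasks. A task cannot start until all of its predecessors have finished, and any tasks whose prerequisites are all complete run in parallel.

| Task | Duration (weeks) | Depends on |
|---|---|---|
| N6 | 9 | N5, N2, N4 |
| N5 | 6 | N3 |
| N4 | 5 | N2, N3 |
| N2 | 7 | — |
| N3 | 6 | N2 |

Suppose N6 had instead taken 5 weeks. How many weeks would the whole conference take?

24

Baseline: N2→N3→N5→N6 = 7+6+6+9 = 28 → 28 weeks.
Since N6 is critical, the -4 change carries straight to that chain (now 24 weeks).
The critical path is still N2→N3→N5→N6; finish is now 24 weeks.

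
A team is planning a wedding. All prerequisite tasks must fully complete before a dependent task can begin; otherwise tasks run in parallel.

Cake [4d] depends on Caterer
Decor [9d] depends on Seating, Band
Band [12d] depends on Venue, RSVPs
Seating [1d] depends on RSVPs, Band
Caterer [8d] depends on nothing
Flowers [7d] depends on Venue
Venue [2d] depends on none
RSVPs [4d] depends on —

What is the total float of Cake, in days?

The longest chain is RSVPs→Band→Seating→Decor = 4+12+1+9 = 26; overall finish 26 days.
Cake finishes as early as 12 and must finish by 26.
Float = 26 − 12 = 14.

14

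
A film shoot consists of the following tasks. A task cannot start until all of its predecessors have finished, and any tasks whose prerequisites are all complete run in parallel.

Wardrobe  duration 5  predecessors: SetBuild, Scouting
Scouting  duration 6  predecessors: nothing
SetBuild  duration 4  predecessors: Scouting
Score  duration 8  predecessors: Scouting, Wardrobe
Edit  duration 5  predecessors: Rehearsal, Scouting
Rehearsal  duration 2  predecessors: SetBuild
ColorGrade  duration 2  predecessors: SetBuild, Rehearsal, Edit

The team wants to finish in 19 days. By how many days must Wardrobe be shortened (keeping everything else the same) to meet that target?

4

Current finish: 23 days; target: 19.
Wardrobe is on every critical path, so each day cut from Wardrobe cuts the finish by one (this holds down to a finish of 19).
Need 23 − 19 = 4 days off Wardrobe → Wardrobe becomes 1 day, finish becomes 19.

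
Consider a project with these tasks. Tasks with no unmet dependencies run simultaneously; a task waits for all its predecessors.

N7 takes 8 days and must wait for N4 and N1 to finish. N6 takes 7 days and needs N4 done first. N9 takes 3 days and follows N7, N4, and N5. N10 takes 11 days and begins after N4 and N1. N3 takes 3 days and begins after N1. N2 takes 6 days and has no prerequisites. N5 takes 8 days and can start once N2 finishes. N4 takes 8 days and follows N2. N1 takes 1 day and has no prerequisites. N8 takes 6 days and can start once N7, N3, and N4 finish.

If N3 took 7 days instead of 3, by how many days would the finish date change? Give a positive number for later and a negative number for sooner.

0

Actual critical path: N2→N4→N7→N8 = 6+8+8+6 = 28 ⇒ 28 days.
N3 is off the critical path — its longest chain is 10 days, giving 18 of slack.
No other chain overtakes it, so the finish is 28 days.
Change in finish: 28 − 28 = +0 days.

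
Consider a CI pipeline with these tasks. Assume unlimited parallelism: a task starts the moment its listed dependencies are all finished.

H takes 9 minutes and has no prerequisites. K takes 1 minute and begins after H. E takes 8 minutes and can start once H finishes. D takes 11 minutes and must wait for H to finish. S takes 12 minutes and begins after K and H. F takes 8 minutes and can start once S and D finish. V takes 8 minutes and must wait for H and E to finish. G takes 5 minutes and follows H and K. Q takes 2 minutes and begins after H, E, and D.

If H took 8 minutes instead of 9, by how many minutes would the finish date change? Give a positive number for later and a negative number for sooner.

-1

As given, the longest chain is H→K→S→F = 9+1+12+8 = 30, so the finish is 30 minutes.
Since H is critical, the -1 change carries straight to that chain (now 29 minutes).
No other chain overtakes it, so the finish is 29 minutes.
Change in finish: 29 − 30 = -1 minutes.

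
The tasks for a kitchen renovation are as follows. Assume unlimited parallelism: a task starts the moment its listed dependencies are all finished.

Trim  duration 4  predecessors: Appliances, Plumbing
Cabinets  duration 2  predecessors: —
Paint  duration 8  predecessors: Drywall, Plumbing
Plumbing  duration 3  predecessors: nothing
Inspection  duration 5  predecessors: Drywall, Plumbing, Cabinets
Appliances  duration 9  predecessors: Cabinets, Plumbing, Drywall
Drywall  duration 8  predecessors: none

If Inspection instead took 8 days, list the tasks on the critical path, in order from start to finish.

The binding path is Drywall→Appliances→Trim = 8+9+4 = 21; finish at 21 days.
Inspection is off the critical path — its longest chain is 13 days, giving 8 of slack.
No other chain overtakes it, so the finish is 21 days.

Drywall, Appliances, Trim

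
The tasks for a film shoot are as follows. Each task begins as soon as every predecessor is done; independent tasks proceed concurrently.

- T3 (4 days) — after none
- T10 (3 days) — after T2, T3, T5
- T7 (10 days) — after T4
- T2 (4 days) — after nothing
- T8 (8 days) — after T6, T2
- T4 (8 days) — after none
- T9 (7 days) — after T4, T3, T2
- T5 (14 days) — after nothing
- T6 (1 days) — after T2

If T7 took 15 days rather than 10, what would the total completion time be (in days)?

23

The binding path is T4→T7 = 8+10 = 18; finish at 18 days.
T7 is on the critical path; changing it to 15 makes that path 23 days.
That remains the longest chain; total 23 days.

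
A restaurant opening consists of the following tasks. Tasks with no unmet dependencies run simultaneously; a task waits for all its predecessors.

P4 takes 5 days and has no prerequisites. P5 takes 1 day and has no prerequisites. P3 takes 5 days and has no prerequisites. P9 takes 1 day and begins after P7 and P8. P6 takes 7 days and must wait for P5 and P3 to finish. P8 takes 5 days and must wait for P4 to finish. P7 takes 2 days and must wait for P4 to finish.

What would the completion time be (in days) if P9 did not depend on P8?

Original critical path: P3→P6 = 5+7 = 12 ⇒ 12 days.
Without P8→P9, P9's earliest start moves from 10 to 7.
The longest chain is now P3→P6 = 5+7 = 12, so the job takes 12 days.

12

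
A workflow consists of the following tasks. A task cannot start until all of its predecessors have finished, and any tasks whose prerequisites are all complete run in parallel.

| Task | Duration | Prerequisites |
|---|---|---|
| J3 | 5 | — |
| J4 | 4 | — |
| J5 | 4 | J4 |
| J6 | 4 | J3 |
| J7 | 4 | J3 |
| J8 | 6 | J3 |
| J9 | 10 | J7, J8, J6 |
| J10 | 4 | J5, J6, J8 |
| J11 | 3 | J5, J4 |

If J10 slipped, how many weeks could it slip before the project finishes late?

The longest chain is J3→J8→J9 = 5+6+10 = 21; overall finish 21 weeks.
Longest path through J10: 15 weeks (earliest finish 15, latest finish 21).
Slack of J10 = 17 − 11 = 6 weeks.

6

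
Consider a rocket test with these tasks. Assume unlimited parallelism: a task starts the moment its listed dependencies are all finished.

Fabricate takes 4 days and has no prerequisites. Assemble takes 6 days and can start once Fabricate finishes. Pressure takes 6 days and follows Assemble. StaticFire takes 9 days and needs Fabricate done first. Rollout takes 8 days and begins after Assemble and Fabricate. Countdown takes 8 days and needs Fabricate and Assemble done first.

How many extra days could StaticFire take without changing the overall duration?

The longest chain is Fabricate→Assemble→Rollout = 4+6+8 = 18; overall finish 18 days.
StaticFire finishes as early as 13 and must finish by 18.
Float = 18 − 13 = 5.

5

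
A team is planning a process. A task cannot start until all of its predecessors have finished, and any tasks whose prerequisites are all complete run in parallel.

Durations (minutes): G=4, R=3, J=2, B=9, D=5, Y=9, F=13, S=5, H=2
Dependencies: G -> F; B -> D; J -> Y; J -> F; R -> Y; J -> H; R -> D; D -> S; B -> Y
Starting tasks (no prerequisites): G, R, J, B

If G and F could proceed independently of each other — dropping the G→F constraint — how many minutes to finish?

With the dependency in place, B→D→S = 9+5+5 = 19 sets the finish at 19 minutes.
Without G→F, F's earliest start moves from 4 to 2.
New critical path: B→D→S = 9+5+5 = 19 ⇒ 19 minutes.

19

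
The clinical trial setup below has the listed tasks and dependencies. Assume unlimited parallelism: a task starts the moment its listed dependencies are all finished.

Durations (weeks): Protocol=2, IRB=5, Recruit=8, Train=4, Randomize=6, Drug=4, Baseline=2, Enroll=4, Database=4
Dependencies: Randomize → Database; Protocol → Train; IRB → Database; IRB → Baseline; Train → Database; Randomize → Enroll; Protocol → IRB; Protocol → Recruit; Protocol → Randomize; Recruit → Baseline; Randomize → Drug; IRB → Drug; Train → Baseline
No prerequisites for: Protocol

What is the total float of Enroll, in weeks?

0

Critical path: Protocol→Recruit→Baseline = 2+8+2 = 12, so the finish is 12 weeks.
Longest path through Enroll: 12 weeks (earliest finish 12, latest finish 12).
Float = 12 − 12 = 0.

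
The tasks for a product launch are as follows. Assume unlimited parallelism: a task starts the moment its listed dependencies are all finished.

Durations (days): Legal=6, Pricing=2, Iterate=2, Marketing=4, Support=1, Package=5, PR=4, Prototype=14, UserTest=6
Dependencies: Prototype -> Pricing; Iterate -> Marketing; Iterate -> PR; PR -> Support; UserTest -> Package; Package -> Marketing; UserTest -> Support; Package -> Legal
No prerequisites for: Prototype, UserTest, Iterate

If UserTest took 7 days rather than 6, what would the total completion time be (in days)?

Critical path before the change: UserTest→Package→Legal = 6+5+6 = 17 giving 17 days.
UserTest lies on that path, so at 7 days the path becomes 18 days.
That remains the longest chain; total 18 days.

18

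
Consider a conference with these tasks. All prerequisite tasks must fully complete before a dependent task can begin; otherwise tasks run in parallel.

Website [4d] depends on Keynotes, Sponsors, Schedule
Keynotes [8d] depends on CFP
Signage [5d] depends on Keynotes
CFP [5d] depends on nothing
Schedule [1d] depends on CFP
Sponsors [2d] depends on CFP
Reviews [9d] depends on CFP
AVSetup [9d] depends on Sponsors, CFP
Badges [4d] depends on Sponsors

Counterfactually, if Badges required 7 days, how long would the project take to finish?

18

The binding path is CFP→Keynotes→Signage = 5+8+5 = 18; finish at 18 days.
Badges is off the critical path — its longest chain is 11 days, giving 7 of slack.
The critical path is still CFP→Keynotes→Signage; finish is now 18 days.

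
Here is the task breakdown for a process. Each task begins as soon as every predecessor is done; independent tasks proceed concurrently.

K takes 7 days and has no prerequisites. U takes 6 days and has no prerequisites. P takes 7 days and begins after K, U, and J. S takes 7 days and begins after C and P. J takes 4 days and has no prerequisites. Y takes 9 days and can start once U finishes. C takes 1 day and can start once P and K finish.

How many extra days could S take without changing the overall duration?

The longest chain is K→P→C→S = 7+7+1+7 = 22; overall finish 22 days.
The longest chain containing S totals 22 days.
So S can slip 22 − 22 = 0 days.

0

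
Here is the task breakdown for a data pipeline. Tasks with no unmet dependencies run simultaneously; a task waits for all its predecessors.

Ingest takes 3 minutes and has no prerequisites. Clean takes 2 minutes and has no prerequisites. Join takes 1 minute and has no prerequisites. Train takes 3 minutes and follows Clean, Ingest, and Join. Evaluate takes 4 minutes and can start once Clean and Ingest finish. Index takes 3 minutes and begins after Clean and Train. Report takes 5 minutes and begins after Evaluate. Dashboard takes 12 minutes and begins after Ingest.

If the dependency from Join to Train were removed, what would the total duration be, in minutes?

15

Before: longest chain Ingest→Dashboard = 3+12 = 15, finish 15.
Dropping Join→Train doesn't change Train's earliest start (3); another predecessor still binds.
The longest chain is now Ingest→Dashboard = 3+12 = 15, so the schedule takes 15 minutes.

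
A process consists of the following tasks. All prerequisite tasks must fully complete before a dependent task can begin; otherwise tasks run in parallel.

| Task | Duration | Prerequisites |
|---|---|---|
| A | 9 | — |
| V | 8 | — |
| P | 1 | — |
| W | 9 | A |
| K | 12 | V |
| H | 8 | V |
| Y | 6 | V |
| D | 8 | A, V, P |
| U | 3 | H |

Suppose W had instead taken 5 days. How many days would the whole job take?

Actual critical path: V→K = 8+12 = 20 ⇒ 20 days.
W has 2 days of float (longest path through it is 18).
No other chain overtakes it, so the finish is 20 days.

20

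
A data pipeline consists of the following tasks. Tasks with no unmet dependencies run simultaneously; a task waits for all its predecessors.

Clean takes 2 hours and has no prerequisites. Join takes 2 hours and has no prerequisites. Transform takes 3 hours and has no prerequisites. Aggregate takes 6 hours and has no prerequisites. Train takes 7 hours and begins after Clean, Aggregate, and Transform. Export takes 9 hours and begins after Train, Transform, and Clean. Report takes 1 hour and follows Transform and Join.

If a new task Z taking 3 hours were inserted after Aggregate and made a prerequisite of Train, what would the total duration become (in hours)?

Originally the data pipeline takes 22 hours.
With Z inserted, Train now waits for max(Clean, Aggregate, Transform, Z).
New critical path: Aggregate→Z→Train→Export = 6+3+7+9 = 25 ⇒ 25 hours.

25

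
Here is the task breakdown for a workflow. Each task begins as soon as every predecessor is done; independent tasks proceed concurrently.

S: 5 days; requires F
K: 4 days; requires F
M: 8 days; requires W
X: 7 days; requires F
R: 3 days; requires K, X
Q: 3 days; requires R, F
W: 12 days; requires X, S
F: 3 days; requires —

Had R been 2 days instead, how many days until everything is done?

Actual critical path: F→X→W→M = 3+7+12+8 = 30 ⇒ 30 days.
The longest path through R is only 16 days, so R has float 14.
No other chain overtakes it, so the finish is 30 days.

30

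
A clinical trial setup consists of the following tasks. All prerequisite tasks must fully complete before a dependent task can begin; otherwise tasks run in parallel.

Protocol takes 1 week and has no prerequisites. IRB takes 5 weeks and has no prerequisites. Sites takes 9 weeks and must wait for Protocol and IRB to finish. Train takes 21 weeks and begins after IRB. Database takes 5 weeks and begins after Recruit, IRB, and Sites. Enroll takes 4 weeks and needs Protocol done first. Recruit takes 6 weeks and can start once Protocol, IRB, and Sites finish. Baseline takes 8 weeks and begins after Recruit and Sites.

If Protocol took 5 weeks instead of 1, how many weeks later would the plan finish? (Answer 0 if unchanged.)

Critical path before the change: IRB→Sites→Recruit→Baseline = 5+9+6+8 = 28 giving 28 weeks.
Protocol has 4 weeks of float (longest path through it is 24).
Now Protocol→Sites→Recruit→Baseline = 5+9+6+8 = 28 is longest, so the finish becomes 28 weeks.
Change in finish: 28 − 28 = +0 weeks.

0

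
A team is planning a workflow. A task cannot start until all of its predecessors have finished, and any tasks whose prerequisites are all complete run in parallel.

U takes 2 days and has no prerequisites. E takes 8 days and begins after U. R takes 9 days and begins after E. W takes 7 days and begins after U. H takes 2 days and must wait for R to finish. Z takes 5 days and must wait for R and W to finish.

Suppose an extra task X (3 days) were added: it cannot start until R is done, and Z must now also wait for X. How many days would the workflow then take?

27

Originally the workflow takes 24 days.
With X inserted, Z now waits for max(R, W, X).
New critical path: U→E→R→X→Z = 2+8+9+3+5 = 27 ⇒ 27 days.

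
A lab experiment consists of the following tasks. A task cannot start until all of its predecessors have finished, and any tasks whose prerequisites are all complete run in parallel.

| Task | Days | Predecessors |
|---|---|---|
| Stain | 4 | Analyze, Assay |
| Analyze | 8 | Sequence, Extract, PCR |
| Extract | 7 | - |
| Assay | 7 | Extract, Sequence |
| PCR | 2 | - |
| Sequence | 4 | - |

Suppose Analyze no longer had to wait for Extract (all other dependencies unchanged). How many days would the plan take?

18

Before: longest chain Extract→Analyze→Stain = 7+8+4 = 19, finish 19.
Without Extract→Analyze, Analyze's earliest start moves from 7 to 4.
The longest chain is now Extract→Assay→Stain = 7+7+4 = 18, so the plan takes 18 days.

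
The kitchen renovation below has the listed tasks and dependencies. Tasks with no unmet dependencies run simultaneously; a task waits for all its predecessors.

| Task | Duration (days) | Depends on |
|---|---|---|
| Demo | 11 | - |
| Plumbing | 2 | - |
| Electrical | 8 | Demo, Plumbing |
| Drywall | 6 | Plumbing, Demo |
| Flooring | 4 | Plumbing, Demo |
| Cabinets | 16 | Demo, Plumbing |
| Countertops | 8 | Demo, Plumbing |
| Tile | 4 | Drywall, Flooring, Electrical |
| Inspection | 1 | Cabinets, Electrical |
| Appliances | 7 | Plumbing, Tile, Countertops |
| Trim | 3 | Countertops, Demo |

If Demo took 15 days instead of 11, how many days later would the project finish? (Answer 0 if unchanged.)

Baseline: Demo→Electrical→Tile→Appliances = 11+8+4+7 = 30 → 30 days.
Demo lies on that path, so at 15 days the path becomes 34 days.
That remains the longest chain; total 34 days.
Change in finish: 34 − 30 = +4 days.

4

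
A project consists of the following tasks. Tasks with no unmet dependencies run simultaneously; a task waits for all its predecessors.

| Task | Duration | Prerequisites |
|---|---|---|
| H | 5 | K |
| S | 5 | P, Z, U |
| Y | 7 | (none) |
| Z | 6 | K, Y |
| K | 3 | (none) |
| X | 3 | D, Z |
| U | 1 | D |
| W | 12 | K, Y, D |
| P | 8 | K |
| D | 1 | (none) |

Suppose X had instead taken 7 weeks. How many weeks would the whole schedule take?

20

The binding path is Y→W = 7+12 = 19; finish at 19 weeks.
The longest path through X is only 16 weeks, so X has float 3.
New critical path: Y→Z→X = 7+6+7 = 20 ⇒ 20 weeks.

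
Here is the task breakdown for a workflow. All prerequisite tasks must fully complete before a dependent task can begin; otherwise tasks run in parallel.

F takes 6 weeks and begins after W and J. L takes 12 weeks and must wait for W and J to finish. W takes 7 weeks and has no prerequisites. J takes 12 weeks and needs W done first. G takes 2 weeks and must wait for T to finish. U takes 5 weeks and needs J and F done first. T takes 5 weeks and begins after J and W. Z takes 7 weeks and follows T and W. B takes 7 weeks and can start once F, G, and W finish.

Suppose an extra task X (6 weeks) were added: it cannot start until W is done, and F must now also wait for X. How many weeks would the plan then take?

33

Originally the plan takes 33 weeks.
With X inserted, F now waits for max(W, J, X).
New critical path: W→J→T→G→B = 7+12+5+2+7 = 33 ⇒ 33 weeks.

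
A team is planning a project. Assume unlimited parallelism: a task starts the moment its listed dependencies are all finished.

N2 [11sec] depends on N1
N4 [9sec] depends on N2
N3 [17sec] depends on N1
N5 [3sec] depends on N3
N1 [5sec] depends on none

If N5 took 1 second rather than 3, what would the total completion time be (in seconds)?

Baseline: N1→N3→N5 = 5+17+3 = 25 → 25 seconds.
N5 is on the critical path; changing it to 1 makes that path 23 seconds.
The binding chain switches to N1→N2→N4 = 5+11+9 = 25; finish 25 seconds.

25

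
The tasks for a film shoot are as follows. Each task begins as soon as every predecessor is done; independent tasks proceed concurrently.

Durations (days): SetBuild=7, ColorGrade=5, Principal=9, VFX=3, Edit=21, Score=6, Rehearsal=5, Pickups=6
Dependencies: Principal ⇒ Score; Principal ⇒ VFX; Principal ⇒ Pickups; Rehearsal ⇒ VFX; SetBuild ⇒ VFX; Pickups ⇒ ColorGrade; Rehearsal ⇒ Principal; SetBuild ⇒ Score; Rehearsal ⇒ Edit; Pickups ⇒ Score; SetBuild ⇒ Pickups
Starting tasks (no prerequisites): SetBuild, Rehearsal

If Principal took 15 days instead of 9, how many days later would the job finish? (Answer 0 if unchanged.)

6

Critical path before the change: Rehearsal→Principal→Pickups→Score = 5+9+6+6 = 26 giving 26 days.
Principal lies on that path, so at 15 days the path becomes 32 days.
That remains the longest chain; total 32 days.
Change in finish: 32 − 26 = +6 days.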